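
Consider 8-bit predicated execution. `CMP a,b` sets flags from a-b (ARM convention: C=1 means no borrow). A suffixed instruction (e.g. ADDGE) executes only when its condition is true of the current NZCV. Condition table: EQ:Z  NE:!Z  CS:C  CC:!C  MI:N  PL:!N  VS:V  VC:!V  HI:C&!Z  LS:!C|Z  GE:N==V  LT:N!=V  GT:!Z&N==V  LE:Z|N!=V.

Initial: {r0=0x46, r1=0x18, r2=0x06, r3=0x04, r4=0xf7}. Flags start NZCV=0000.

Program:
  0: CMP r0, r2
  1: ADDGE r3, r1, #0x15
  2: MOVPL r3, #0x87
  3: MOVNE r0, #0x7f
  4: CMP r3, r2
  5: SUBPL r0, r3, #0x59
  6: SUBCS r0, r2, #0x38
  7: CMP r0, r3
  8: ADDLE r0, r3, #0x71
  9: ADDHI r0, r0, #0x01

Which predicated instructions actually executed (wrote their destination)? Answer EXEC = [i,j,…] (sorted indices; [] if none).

EXEC = [1,2,3,6,9]

0: ✓ CMP  NZCV=0010
1: ✓ ADDGE  r3←0x2d
2: ✓ MOVPL  r3←0x87
3: ✓ MOVNE  r0←0x7f
4: ✓ CMP  NZCV=1010
5: · SUBPL
6: ✓ SUBCS  r0←0xce
7: ✓ CMP  NZCV=0010
8: · ADDLE
9: ✓ ADDHI  r0←0xcf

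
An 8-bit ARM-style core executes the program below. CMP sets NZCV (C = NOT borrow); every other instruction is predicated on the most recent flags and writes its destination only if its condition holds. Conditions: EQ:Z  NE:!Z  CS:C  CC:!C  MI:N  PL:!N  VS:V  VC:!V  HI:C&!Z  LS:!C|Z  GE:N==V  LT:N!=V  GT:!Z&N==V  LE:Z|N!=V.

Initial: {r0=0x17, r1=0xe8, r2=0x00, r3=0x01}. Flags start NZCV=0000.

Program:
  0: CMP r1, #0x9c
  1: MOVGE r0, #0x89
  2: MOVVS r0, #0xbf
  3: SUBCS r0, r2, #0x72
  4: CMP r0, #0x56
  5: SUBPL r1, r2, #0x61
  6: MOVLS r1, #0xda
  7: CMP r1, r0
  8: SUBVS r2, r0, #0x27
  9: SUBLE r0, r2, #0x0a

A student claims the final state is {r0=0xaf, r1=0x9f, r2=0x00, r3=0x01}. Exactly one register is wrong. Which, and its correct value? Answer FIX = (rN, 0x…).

FIX = (r0, 0x8e)

[0] flags=0010 → (cmp)
[1] flags=0010 GE?T → r0=0x89
[2] flags=0010 VS?F → skip
[3] flags=0010 CS?T → r0=0x8e
[4] flags=0011 → (cmp)
[5] flags=0011 PL?T → r1=0x9f
[6] flags=0011 LS?F → skip
[7] flags=0010 → (cmp)
[8] flags=0010 VS?F → skip
[9] flags=0010 LE?F → skip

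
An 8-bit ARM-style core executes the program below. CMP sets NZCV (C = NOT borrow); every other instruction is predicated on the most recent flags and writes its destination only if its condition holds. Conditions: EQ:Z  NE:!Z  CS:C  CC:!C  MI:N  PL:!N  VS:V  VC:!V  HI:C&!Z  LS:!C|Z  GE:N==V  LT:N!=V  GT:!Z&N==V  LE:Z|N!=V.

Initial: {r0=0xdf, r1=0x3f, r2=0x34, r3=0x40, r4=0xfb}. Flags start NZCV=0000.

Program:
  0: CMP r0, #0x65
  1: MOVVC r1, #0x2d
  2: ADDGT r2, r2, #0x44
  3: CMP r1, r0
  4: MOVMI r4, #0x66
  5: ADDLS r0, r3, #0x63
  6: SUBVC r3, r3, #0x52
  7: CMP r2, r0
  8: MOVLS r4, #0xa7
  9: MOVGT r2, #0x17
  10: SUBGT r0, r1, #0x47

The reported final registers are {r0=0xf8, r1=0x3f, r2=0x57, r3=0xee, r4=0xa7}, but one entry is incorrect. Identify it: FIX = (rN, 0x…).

0: ✓ CMP  NZCV=0011
1: · MOVVC
2: · ADDGT
3: ✓ CMP  NZCV=0000
4: · MOVMI
5: ✓ ADDLS  r0←0xa3
6: ✓ SUBVC  r3←0xee
7: ✓ CMP  NZCV=1001
8: ✓ MOVLS  r4←0xa7
9: ✓ MOVGT  r2←0x17
10: ✓ SUBGT  r0←0xf8

FIX = (r2, 0x17)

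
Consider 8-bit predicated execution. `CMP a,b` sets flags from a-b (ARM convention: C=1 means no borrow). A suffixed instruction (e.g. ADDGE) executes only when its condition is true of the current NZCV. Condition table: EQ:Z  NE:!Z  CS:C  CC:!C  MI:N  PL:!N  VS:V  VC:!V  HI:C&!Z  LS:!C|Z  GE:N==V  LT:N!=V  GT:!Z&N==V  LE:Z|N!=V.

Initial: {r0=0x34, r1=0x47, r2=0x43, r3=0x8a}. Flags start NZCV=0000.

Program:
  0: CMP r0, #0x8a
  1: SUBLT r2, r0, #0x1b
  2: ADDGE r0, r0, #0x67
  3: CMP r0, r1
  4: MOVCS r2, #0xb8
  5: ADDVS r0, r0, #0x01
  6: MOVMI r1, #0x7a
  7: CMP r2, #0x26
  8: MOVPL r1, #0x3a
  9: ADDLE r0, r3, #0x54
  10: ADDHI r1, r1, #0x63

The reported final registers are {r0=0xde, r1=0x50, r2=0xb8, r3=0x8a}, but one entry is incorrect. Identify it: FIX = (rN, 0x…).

FIX = (r1, 0xaa)

[0] flags=1001 → (cmp)
[1] flags=1001 LT?F → skip
[2] flags=1001 GE?T → r0=0x9b
[3] flags=0011 → (cmp)
[4] flags=0011 CS?T → r2=0xb8
[5] flags=0011 VS?T → r0=0x9c
[6] flags=0011 MI?F → skip
[7] flags=1010 → (cmp)
[8] flags=1010 PL?F → skip
[9] flags=1010 LE?T → r0=0xde
[10] flags=1010 HI?T → r1=0xaa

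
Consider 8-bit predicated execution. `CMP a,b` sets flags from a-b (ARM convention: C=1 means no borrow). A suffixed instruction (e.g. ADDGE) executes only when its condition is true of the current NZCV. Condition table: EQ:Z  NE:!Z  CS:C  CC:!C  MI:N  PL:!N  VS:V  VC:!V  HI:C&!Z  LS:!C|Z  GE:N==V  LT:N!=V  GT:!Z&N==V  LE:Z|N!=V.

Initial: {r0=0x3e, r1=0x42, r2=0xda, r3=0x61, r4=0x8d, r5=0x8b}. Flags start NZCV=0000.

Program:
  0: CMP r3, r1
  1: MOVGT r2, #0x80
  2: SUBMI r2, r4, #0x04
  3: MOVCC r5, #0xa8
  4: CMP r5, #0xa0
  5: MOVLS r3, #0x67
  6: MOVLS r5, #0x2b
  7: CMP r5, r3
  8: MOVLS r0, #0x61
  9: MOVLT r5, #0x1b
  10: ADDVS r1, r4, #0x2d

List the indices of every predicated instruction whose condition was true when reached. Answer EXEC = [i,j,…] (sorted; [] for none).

0: ✓ CMP  NZCV=0010
1: ✓ MOVGT  r2←0x80
2: · SUBMI
3: · MOVCC
4: ✓ CMP  NZCV=1000
5: ✓ MOVLS  r3←0x67
6: ✓ MOVLS  r5←0x2b
7: ✓ CMP  NZCV=1000
8: ✓ MOVLS  r0←0x61
9: ✓ MOVLT  r5←0x1b
10: · ADDVS

EXEC = [1,5,6,8,9]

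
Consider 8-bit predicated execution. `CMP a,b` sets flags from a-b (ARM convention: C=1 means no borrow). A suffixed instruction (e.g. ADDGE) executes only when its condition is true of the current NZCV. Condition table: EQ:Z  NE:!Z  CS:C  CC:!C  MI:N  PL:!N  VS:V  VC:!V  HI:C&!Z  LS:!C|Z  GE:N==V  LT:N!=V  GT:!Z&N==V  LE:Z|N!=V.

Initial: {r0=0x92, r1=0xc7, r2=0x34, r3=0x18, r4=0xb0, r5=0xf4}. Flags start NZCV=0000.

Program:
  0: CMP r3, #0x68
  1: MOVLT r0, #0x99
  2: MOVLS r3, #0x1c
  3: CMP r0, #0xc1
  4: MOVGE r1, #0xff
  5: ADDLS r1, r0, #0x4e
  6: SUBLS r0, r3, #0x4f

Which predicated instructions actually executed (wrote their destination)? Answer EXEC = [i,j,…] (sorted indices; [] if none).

EXEC = [1,2,5,6]

[0] flags=1000 → (cmp)
[1] flags=1000 LT?T → r0=0x99
[2] flags=1000 LS?T → r3=0x1c
[3] flags=1000 → (cmp)
[4] flags=1000 GE?F → skip
[5] flags=1000 LS?T → r1=0xe7
[6] flags=1000 LS?T → r0=0xcd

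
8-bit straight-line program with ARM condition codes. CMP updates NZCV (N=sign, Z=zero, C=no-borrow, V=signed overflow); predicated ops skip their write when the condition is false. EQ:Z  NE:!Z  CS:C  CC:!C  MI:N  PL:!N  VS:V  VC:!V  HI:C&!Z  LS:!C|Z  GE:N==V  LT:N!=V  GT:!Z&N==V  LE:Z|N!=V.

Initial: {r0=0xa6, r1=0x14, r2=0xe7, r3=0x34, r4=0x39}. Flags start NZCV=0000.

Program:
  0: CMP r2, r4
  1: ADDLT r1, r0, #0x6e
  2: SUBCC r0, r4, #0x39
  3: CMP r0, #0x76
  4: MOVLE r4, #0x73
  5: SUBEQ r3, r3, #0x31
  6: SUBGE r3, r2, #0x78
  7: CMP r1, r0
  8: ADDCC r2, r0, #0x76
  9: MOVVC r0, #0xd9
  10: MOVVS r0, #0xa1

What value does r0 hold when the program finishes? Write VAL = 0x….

0: ✓ CMP  NZCV=1010
1: ✓ ADDLT  r1←0x14
2: · SUBCC
3: ✓ CMP  NZCV=0011
4: ✓ MOVLE  r4←0x73
5: · SUBEQ
6: · SUBGE
7: ✓ CMP  NZCV=0000
8: ✓ ADDCC  r2←0x1c
9: ✓ MOVVC  r0←0xd9
10: · MOVVS

VAL = 0xd9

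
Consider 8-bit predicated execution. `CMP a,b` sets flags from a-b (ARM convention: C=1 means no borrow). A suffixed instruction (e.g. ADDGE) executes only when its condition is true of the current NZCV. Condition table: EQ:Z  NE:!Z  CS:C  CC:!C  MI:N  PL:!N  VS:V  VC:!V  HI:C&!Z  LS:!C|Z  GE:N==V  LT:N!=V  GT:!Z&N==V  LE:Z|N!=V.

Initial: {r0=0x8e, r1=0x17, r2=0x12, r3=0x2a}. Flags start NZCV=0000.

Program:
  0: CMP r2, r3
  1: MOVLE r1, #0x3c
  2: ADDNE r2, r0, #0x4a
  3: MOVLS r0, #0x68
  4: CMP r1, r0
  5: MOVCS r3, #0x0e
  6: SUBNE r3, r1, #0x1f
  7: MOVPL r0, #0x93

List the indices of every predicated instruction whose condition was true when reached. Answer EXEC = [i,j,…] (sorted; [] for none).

0: ✓ CMP  NZCV=1000
1: ✓ MOVLE  r1←0x3c
2: ✓ ADDNE  r2←0xd8
3: ✓ MOVLS  r0←0x68
4: ✓ CMP  NZCV=1000
5: · MOVCS
6: ✓ SUBNE  r3←0x1d
7: · MOVPL

EXEC = [1,2,3,6]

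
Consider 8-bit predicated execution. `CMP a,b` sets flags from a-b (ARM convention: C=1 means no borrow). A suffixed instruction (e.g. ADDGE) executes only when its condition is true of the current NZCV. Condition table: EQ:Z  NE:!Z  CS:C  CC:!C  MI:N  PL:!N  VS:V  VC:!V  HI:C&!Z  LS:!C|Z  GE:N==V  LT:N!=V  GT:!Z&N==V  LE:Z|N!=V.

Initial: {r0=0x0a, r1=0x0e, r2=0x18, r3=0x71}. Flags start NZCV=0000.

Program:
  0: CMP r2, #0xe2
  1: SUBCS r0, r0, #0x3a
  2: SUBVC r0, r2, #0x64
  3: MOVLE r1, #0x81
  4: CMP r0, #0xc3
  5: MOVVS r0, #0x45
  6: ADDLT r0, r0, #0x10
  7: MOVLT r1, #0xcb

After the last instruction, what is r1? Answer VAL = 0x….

VAL = 0xcb

0: ✓ CMP  NZCV=0000
1: · SUBCS
2: ✓ SUBVC  r0←0xb4
3: · MOVLE
4: ✓ CMP  NZCV=1000
5: · MOVVS
6: ✓ ADDLT  r0←0xc4
7: ✓ MOVLT  r1←0xcb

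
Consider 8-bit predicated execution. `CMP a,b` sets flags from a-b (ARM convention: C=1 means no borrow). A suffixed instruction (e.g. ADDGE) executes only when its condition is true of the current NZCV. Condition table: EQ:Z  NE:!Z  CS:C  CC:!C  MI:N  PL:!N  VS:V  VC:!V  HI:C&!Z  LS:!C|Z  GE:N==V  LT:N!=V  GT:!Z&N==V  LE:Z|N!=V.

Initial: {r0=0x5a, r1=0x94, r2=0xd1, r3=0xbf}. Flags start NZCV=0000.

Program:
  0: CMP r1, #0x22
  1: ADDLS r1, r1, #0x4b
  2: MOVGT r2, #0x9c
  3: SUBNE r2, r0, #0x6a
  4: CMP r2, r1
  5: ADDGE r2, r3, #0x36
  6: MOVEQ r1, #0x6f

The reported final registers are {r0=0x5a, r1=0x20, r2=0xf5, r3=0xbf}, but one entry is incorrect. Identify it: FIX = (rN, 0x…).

0: ✓ CMP  NZCV=0011
1: · ADDLS
2: · MOVGT
3: ✓ SUBNE  r2←0xf0
4: ✓ CMP  NZCV=0010
5: ✓ ADDGE  r2←0xf5
6: · MOVEQ

FIX = (r1, 0x94)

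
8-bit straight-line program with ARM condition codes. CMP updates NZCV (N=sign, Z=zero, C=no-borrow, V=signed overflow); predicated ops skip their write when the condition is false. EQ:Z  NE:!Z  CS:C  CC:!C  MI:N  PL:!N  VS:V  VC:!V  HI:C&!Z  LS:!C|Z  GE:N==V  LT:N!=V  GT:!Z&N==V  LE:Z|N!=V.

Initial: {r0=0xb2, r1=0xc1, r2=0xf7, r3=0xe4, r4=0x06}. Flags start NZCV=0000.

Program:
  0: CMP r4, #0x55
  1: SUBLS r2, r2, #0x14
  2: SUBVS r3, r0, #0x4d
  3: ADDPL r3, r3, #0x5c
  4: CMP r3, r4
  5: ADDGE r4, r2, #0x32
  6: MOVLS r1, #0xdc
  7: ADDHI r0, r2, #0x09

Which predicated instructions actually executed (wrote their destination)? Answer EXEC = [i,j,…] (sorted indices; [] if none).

0: ✓ CMP  NZCV=1000
1: ✓ SUBLS  r2←0xe3
2: · SUBVS
3: · ADDPL
4: ✓ CMP  NZCV=1010
5: · ADDGE
6: · MOVLS
7: ✓ ADDHI  r0←0xec

EXEC = [1,7]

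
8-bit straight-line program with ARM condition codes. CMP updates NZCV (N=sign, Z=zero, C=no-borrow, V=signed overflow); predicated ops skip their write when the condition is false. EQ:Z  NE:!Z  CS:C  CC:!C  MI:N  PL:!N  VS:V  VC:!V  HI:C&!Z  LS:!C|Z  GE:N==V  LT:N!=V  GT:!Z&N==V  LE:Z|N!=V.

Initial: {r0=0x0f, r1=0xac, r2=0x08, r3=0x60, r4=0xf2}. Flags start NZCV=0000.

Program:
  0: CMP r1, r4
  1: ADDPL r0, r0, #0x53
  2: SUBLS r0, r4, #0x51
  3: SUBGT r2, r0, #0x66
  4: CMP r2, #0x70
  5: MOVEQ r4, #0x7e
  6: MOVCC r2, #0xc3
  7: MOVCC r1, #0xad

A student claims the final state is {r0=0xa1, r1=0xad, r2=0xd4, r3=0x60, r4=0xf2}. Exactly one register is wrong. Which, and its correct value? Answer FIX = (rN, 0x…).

FIX = (r2, 0xc3)

[0] flags=1000 → (cmp)
[1] flags=1000 PL?F → skip
[2] flags=1000 LS?T → r0=0xa1
[3] flags=1000 GT?F → skip
[4] flags=1000 → (cmp)
[5] flags=1000 EQ?F → skip
[6] flags=1000 CC?T → r2=0xc3
[7] flags=1000 CC?T → r1=0xad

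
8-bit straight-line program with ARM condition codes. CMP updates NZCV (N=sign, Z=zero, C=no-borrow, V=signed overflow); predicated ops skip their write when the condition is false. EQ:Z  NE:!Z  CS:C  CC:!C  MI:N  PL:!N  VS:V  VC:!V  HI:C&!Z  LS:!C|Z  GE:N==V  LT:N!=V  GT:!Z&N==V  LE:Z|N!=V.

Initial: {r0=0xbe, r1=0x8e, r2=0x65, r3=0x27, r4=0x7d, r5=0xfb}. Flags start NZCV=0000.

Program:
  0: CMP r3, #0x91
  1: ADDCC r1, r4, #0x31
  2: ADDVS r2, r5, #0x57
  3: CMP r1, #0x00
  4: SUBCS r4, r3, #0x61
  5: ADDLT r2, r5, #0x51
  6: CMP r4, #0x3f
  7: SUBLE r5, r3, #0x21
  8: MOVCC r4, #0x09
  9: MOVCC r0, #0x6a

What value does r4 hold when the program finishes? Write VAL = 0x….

VAL = 0xc6

[0] flags=1001 → (cmp)
[1] flags=1001 CC?T → r1=0xae
[2] flags=1001 VS?T → r2=0x52
[3] flags=1010 → (cmp)
[4] flags=1010 CS?T → r4=0xc6
[5] flags=1010 LT?T → r2=0x4c
[6] flags=1010 → (cmp)
[7] flags=1010 LE?T → r5=0x06
[8] flags=1010 CC?F → skip
[9] flags=1010 CC?F → skip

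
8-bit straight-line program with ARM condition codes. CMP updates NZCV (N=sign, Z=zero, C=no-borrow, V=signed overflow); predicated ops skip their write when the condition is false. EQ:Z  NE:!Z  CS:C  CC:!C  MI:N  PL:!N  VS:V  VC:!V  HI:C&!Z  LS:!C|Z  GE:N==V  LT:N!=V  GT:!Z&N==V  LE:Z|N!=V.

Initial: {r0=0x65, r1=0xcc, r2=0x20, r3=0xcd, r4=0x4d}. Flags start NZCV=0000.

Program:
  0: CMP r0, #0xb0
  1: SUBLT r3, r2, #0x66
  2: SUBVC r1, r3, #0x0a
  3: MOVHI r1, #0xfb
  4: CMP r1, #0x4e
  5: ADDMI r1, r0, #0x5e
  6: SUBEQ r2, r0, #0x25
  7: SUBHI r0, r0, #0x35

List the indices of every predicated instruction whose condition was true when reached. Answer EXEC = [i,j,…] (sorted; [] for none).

0: ✓ CMP  NZCV=1001
1: · SUBLT
2: · SUBVC
3: · MOVHI
4: ✓ CMP  NZCV=0011
5: · ADDMI
6: · SUBEQ
7: ✓ SUBHI  r0←0x30

EXEC = [7]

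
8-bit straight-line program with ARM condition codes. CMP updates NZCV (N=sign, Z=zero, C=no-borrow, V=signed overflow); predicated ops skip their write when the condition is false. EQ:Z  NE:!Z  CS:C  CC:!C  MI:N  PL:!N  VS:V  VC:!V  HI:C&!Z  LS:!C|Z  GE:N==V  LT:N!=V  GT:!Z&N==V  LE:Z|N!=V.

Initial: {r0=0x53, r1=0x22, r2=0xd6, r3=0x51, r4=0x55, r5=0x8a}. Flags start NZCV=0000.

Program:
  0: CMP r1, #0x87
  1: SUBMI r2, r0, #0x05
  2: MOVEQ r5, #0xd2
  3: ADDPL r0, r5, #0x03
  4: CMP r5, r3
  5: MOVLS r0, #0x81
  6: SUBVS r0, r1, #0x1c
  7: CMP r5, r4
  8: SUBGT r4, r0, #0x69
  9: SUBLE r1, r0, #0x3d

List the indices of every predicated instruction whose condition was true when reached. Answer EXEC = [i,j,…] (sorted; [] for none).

EXEC = [1,6,9]

0: ✓ CMP  NZCV=1001
1: ✓ SUBMI  r2←0x4e
2: · MOVEQ
3: · ADDPL
4: ✓ CMP  NZCV=0011
5: · MOVLS
6: ✓ SUBVS  r0←0x06
7: ✓ CMP  NZCV=0011
8: · SUBGT
9: ✓ SUBLE  r1←0xc9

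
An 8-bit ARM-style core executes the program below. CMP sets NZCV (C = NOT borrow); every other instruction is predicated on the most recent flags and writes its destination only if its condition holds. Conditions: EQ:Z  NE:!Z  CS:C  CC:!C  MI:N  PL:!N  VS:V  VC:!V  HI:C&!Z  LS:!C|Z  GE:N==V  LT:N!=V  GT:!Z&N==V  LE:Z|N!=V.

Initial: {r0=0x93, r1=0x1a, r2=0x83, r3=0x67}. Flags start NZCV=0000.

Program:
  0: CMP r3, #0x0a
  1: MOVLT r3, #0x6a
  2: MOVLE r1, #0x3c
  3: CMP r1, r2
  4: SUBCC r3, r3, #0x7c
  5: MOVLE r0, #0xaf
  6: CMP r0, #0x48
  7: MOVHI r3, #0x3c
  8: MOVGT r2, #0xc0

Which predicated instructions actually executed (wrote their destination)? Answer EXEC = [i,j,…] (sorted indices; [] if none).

EXEC = [4,7]

[0] flags=0010 → (cmp)
[1] flags=0010 LT?F → skip
[2] flags=0010 LE?F → skip
[3] flags=1001 → (cmp)
[4] flags=1001 CC?T → r3=0xeb
[5] flags=1001 LE?F → skip
[6] flags=0011 → (cmp)
[7] flags=0011 HI?T → r3=0x3c
[8] flags=0011 GT?F → skip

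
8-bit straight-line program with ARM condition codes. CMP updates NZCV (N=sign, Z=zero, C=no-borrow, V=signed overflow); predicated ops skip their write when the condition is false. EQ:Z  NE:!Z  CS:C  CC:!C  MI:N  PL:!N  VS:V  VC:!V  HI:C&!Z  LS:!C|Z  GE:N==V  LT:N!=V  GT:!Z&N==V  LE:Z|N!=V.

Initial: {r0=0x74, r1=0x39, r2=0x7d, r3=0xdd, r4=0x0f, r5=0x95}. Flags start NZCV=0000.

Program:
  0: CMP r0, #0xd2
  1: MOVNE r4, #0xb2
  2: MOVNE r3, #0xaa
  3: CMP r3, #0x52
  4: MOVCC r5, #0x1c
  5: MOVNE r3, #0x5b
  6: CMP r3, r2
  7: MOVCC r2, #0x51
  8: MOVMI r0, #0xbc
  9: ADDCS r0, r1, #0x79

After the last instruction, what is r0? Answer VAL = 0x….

[0] flags=1001 → (cmp)
[1] flags=1001 NE?T → r4=0xb2
[2] flags=1001 NE?T → r3=0xaa
[3] flags=0011 → (cmp)
[4] flags=0011 CC?F → skip
[5] flags=0011 NE?T → r3=0x5b
[6] flags=1000 → (cmp)
[7] flags=1000 CC?T → r2=0x51
[8] flags=1000 MI?T → r0=0xbc
[9] flags=1000 CS?F → skip

VAL = 0xbc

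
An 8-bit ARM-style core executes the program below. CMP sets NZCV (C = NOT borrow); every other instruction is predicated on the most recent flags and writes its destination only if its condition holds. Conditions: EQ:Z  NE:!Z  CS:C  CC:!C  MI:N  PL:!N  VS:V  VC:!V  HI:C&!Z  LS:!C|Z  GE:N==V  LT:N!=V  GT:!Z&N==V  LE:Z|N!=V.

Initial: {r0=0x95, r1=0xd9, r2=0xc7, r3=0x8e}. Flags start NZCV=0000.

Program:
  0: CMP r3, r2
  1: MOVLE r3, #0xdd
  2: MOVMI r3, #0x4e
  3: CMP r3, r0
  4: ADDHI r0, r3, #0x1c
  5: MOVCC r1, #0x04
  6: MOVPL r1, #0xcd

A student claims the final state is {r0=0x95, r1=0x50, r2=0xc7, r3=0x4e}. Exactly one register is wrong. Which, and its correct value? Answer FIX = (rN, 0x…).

[0] flags=1000 → (cmp)
[1] flags=1000 LE?T → r3=0xdd
[2] flags=1000 MI?T → r3=0x4e
[3] flags=1001 → (cmp)
[4] flags=1001 HI?F → skip
[5] flags=1001 CC?T → r1=0x04
[6] flags=1001 PL?F → skip

FIX = (r1, 0x04)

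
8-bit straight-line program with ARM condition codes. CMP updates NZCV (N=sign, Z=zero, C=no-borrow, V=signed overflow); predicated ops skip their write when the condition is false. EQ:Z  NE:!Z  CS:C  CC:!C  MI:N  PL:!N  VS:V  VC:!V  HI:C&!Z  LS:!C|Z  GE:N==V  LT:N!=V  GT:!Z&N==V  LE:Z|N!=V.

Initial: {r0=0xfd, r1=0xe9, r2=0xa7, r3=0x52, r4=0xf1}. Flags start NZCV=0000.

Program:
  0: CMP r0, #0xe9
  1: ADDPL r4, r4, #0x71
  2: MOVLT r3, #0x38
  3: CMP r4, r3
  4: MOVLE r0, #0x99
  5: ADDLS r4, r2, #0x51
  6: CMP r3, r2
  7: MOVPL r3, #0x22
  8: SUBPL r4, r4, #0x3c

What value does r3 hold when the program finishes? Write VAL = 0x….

VAL = 0x52

[0] flags=0010 → (cmp)
[1] flags=0010 PL?T → r4=0x62
[2] flags=0010 LT?F → skip
[3] flags=0010 → (cmp)
[4] flags=0010 LE?F → skip
[5] flags=0010 LS?F → skip
[6] flags=1001 → (cmp)
[7] flags=1001 PL?F → skip
[8] flags=1001 PL?F → skip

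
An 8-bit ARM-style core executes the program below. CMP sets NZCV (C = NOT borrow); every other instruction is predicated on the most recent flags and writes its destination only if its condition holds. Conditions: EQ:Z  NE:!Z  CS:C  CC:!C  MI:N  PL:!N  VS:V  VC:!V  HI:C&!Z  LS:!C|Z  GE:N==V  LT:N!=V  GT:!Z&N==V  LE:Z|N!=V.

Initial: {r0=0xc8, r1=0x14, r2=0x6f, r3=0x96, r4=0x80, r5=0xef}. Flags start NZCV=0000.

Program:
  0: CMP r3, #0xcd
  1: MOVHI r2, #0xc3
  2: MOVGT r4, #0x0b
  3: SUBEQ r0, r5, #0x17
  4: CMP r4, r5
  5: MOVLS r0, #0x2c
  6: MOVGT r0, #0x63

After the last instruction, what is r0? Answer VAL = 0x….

VAL = 0x2c

[0] flags=1000 → (cmp)
[1] flags=1000 HI?F → skip
[2] flags=1000 GT?F → skip
[3] flags=1000 EQ?F → skip
[4] flags=1000 → (cmp)
[5] flags=1000 LS?T → r0=0x2c
[6] flags=1000 GT?F → skip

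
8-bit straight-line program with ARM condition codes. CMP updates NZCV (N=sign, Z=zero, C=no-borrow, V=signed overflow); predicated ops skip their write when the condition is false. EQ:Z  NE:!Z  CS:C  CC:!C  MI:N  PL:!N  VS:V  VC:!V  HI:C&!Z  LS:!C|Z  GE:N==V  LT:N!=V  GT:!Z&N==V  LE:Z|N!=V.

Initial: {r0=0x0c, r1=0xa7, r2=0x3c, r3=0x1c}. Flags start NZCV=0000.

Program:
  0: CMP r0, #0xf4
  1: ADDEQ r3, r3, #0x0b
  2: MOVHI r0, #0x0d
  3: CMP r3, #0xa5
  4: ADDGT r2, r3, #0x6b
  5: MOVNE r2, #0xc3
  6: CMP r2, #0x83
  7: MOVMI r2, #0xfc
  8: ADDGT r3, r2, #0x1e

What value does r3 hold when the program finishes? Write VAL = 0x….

[0] flags=0000 → (cmp)
[1] flags=0000 EQ?F → skip
[2] flags=0000 HI?F → skip
[3] flags=0000 → (cmp)
[4] flags=0000 GT?T → r2=0x87
[5] flags=0000 NE?T → r2=0xc3
[6] flags=0010 → (cmp)
[7] flags=0010 MI?F → skip
[8] flags=0010 GT?T → r3=0xe1

VAL = 0xe1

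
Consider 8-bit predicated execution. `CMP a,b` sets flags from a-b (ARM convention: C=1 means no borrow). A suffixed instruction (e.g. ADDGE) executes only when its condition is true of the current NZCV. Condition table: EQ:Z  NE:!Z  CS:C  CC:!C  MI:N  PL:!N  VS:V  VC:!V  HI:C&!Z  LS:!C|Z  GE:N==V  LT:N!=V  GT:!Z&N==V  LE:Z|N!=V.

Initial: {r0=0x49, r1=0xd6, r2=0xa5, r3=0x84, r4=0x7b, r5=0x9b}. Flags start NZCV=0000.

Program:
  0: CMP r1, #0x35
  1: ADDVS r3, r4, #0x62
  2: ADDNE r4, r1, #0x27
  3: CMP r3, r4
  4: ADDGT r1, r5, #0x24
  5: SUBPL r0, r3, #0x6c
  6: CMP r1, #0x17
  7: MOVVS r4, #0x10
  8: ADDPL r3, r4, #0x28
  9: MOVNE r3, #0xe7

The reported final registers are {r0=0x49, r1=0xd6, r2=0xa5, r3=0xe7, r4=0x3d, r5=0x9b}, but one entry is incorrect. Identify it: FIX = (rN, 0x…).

0: ✓ CMP  NZCV=1010
1: · ADDVS
2: ✓ ADDNE  r4←0xfd
3: ✓ CMP  NZCV=1000
4: · ADDGT
5: · SUBPL
6: ✓ CMP  NZCV=1010
7: · MOVVS
8: · ADDPL
9: ✓ MOVNE  r3←0xe7

FIX = (r4, 0xfd)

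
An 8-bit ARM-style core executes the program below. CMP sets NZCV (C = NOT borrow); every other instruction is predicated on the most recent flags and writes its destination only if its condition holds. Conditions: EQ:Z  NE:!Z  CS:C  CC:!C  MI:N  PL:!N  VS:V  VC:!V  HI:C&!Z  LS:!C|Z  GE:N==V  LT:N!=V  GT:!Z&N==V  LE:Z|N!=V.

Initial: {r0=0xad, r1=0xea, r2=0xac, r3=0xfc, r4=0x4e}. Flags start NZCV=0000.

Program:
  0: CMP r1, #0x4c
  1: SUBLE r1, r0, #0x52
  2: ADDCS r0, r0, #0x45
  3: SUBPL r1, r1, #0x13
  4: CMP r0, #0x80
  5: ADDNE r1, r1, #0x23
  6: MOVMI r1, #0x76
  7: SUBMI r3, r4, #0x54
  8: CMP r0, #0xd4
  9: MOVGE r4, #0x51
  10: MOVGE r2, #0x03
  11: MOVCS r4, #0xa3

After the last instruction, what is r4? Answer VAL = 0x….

0: ✓ CMP  NZCV=1010
1: ✓ SUBLE  r1←0x5b
2: ✓ ADDCS  r0←0xf2
3: · SUBPL
4: ✓ CMP  NZCV=0010
5: ✓ ADDNE  r1←0x7e
6: · MOVMI
7: · SUBMI
8: ✓ CMP  NZCV=0010
9: ✓ MOVGE  r4←0x51
10: ✓ MOVGE  r2←0x03
11: ✓ MOVCS  r4←0xa3

VAL = 0xa3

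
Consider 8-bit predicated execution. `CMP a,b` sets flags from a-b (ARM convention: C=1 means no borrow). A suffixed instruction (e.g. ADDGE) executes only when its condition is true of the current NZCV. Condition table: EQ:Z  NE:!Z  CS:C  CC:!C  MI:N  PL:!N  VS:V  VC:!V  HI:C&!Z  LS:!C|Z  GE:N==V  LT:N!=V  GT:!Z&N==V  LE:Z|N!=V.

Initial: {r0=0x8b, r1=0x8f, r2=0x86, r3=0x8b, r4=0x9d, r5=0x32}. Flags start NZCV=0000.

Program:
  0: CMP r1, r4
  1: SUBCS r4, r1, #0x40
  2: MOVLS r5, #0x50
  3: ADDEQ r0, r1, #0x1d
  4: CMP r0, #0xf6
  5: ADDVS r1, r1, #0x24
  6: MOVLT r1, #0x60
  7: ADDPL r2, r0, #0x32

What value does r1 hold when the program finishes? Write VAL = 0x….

[0] flags=1000 → (cmp)
[1] flags=1000 CS?F → skip
[2] flags=1000 LS?T → r5=0x50
[3] flags=1000 EQ?F → skip
[4] flags=1000 → (cmp)
[5] flags=1000 VS?F → skip
[6] flags=1000 LT?T → r1=0x60
[7] flags=1000 PL?F → skip

VAL = 0x60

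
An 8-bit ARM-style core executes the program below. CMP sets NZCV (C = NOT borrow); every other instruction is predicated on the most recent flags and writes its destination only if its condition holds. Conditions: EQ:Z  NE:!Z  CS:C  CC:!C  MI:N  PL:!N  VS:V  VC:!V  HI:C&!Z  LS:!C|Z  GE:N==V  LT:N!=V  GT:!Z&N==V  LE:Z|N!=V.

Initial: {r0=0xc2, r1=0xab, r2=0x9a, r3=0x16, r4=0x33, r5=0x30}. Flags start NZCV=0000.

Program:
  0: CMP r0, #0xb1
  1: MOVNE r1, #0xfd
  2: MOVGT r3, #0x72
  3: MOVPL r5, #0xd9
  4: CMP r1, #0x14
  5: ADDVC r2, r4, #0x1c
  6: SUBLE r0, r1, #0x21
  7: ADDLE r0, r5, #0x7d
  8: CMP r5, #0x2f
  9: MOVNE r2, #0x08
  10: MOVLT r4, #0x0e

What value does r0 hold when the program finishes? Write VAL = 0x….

[0] flags=0010 → (cmp)
[1] flags=0010 NE?T → r1=0xfd
[2] flags=0010 GT?T → r3=0x72
[3] flags=0010 PL?T → r5=0xd9
[4] flags=1010 → (cmp)
[5] flags=1010 VC?T → r2=0x4f
[6] flags=1010 LE?T → r0=0xdc
[7] flags=1010 LE?T → r0=0x56
[8] flags=1010 → (cmp)
[9] flags=1010 NE?T → r2=0x08
[10] flags=1010 LT?T → r4=0x0e

VAL = 0x56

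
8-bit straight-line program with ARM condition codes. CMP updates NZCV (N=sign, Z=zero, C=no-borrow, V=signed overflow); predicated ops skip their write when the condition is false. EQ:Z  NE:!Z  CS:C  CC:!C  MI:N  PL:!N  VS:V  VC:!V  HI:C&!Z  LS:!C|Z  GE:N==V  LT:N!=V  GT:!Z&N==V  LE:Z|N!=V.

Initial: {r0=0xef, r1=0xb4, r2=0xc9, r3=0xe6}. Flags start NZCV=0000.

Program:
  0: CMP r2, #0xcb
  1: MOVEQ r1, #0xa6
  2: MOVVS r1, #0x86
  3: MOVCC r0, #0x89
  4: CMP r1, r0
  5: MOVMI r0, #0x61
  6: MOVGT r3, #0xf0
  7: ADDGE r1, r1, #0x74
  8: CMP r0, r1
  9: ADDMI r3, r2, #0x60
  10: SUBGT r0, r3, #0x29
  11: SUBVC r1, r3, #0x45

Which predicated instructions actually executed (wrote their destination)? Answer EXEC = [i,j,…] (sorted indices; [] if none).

EXEC = [3,6,7]

[0] flags=1000 → (cmp)
[1] flags=1000 EQ?F → skip
[2] flags=1000 VS?F → skip
[3] flags=1000 CC?T → r0=0x89
[4] flags=0010 → (cmp)
[5] flags=0010 MI?F → skip
[6] flags=0010 GT?T → r3=0xf0
[7] flags=0010 GE?T → r1=0x28
[8] flags=0011 → (cmp)
[9] flags=0011 MI?F → skip
[10] flags=0011 GT?F → skip
[11] flags=0011 VC?F → skip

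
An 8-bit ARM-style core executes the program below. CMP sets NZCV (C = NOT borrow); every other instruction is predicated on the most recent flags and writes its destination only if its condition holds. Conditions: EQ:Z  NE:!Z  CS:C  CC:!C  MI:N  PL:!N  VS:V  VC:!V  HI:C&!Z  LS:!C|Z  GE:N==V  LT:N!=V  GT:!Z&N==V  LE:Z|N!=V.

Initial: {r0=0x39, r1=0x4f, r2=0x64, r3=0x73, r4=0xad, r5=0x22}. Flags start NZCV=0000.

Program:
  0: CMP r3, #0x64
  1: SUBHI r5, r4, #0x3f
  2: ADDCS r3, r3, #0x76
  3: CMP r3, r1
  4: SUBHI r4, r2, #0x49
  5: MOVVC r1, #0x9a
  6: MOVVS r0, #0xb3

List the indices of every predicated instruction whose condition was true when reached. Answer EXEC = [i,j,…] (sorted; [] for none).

0: ✓ CMP  NZCV=0010
1: ✓ SUBHI  r5←0x6e
2: ✓ ADDCS  r3←0xe9
3: ✓ CMP  NZCV=1010
4: ✓ SUBHI  r4←0x1b
5: ✓ MOVVC  r1←0x9a
6: · MOVVS

EXEC = [1,2,4,5]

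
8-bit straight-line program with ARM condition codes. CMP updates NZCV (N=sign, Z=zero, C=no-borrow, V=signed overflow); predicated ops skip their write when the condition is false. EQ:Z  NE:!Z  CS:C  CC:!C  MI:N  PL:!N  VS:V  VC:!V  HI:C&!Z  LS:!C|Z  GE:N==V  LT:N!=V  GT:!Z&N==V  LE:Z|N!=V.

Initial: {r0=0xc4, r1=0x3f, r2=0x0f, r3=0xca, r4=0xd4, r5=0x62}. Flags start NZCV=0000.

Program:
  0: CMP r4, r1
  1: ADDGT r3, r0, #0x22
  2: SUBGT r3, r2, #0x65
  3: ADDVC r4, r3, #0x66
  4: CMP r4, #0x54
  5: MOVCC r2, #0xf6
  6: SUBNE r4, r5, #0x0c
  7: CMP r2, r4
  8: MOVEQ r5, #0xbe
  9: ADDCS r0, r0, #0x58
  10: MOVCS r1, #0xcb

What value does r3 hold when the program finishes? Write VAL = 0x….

0: ✓ CMP  NZCV=1010
1: · ADDGT
2: · SUBGT
3: ✓ ADDVC  r4←0x30
4: ✓ CMP  NZCV=1000
5: ✓ MOVCC  r2←0xf6
6: ✓ SUBNE  r4←0x56
7: ✓ CMP  NZCV=1010
8: · MOVEQ
9: ✓ ADDCS  r0←0x1c
10: ✓ MOVCS  r1←0xcb

VAL = 0xca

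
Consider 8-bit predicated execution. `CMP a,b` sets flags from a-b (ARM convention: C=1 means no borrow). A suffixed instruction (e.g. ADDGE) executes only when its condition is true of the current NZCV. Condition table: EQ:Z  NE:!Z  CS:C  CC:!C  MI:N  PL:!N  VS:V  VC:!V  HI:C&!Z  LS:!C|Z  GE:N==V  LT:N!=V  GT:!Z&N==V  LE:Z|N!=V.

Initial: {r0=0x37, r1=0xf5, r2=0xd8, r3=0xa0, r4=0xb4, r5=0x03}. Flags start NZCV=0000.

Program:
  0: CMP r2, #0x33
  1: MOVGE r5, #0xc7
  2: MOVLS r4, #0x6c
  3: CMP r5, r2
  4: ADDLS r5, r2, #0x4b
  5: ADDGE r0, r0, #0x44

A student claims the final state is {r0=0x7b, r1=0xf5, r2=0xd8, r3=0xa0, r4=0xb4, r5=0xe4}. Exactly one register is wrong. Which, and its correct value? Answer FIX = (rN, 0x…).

0: ✓ CMP  NZCV=1010
1: · MOVGE
2: · MOVLS
3: ✓ CMP  NZCV=0000
4: ✓ ADDLS  r5←0x23
5: ✓ ADDGE  r0←0x7b

FIX = (r5, 0x23)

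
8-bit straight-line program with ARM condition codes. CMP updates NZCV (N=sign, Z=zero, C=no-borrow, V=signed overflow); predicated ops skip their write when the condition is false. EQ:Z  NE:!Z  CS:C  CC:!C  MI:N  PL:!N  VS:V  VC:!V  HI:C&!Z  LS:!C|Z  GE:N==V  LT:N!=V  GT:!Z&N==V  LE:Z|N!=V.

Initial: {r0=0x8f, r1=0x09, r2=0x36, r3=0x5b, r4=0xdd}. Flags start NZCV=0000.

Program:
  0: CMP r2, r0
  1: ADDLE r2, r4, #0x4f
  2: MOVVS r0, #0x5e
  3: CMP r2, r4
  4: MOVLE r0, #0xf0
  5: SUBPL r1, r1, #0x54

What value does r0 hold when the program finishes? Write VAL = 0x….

[0] flags=1001 → (cmp)
[1] flags=1001 LE?F → skip
[2] flags=1001 VS?T → r0=0x5e
[3] flags=0000 → (cmp)
[4] flags=0000 LE?F → skip
[5] flags=0000 PL?T → r1=0xb5

VAL = 0x5e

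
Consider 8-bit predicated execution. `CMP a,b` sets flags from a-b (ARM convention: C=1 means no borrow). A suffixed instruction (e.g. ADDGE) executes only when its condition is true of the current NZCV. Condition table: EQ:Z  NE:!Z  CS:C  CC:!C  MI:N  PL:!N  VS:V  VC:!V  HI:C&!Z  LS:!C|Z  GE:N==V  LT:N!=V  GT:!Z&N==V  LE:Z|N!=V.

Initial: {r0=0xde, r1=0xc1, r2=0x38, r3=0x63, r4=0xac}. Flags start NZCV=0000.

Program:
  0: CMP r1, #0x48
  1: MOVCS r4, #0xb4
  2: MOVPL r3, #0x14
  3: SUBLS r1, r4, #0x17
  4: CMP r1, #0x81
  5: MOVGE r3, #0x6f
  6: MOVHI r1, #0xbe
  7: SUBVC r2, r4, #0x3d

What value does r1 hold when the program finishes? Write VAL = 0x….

VAL = 0xbe

0: ✓ CMP  NZCV=0011
1: ✓ MOVCS  r4←0xb4
2: ✓ MOVPL  r3←0x14
3: · SUBLS
4: ✓ CMP  NZCV=0010
5: ✓ MOVGE  r3←0x6f
6: ✓ MOVHI  r1←0xbe
7: ✓ SUBVC  r2←0x77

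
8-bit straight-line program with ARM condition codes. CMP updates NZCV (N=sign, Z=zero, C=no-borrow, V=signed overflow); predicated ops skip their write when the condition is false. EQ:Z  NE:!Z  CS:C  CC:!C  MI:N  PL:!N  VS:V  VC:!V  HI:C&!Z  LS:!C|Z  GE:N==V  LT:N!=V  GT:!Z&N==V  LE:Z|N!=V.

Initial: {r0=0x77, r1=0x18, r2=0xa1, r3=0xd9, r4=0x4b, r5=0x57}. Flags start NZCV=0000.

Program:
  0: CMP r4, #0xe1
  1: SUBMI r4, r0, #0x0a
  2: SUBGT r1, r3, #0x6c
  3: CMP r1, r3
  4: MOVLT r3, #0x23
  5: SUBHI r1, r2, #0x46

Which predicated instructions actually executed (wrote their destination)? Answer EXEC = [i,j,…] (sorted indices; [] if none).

[0] flags=0000 → (cmp)
[1] flags=0000 MI?F → skip
[2] flags=0000 GT?T → r1=0x6d
[3] flags=1001 → (cmp)
[4] flags=1001 LT?F → skip
[5] flags=1001 HI?F → skip

EXEC = [2]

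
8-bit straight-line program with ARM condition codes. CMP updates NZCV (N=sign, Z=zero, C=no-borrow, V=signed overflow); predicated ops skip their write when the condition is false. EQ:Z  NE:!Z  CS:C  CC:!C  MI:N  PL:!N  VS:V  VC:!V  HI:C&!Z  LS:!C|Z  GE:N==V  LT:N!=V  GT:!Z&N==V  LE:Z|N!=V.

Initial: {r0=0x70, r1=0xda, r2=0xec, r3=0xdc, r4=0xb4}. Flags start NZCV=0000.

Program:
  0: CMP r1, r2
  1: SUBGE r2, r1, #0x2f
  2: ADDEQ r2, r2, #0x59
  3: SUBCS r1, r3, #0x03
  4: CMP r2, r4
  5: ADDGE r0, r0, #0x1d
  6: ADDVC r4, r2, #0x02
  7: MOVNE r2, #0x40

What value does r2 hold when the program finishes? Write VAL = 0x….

[0] flags=1000 → (cmp)
[1] flags=1000 GE?F → skip
[2] flags=1000 EQ?F → skip
[3] flags=1000 CS?F → skip
[4] flags=0010 → (cmp)
[5] flags=0010 GE?T → r0=0x8d
[6] flags=0010 VC?T → r4=0xee
[7] flags=0010 NE?T → r2=0x40

VAL = 0x40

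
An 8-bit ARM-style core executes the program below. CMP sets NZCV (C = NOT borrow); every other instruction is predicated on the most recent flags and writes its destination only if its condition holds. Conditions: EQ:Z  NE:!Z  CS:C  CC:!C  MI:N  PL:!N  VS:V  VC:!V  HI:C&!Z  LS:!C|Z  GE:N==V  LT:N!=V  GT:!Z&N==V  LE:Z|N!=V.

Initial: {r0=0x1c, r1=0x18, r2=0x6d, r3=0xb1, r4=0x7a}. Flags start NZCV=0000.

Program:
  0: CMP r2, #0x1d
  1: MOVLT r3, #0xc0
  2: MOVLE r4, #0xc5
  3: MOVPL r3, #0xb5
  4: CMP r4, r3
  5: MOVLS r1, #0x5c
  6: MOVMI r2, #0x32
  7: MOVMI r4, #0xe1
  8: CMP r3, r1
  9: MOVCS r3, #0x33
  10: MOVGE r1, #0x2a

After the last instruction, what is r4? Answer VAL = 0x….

VAL = 0xe1

0: ✓ CMP  NZCV=0010
1: · MOVLT
2: · MOVLE
3: ✓ MOVPL  r3←0xb5
4: ✓ CMP  NZCV=1001
5: ✓ MOVLS  r1←0x5c
6: ✓ MOVMI  r2←0x32
7: ✓ MOVMI  r4←0xe1
8: ✓ CMP  NZCV=0011
9: ✓ MOVCS  r3←0x33
10: · MOVGE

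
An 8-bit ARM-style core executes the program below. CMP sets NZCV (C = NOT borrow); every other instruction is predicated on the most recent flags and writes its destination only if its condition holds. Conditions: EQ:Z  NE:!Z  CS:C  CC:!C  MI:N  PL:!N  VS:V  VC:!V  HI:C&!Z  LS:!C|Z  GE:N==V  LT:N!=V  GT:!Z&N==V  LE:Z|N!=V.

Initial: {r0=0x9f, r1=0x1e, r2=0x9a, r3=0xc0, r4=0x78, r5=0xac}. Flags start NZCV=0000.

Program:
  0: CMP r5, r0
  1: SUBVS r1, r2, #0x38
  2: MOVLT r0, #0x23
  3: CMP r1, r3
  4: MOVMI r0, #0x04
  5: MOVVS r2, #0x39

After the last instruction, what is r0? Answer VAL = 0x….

0: ✓ CMP  NZCV=0010
1: · SUBVS
2: · MOVLT
3: ✓ CMP  NZCV=0000
4: · MOVMI
5: · MOVVS

VAL = 0x9f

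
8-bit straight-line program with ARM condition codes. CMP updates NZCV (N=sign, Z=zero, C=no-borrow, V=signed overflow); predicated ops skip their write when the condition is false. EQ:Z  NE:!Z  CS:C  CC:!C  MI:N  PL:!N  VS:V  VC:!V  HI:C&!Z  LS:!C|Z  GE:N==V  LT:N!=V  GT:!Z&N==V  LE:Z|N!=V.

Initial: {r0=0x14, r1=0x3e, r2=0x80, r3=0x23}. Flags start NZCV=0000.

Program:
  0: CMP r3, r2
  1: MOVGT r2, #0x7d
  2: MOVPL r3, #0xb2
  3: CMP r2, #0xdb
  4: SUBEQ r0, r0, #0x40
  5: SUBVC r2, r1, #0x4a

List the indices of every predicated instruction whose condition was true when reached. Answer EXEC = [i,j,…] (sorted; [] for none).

EXEC = [1]

[0] flags=1001 → (cmp)
[1] flags=1001 GT?T → r2=0x7d
[2] flags=1001 PL?F → skip
[3] flags=1001 → (cmp)
[4] flags=1001 EQ?F → skip
[5] flags=1001 VC?F → skip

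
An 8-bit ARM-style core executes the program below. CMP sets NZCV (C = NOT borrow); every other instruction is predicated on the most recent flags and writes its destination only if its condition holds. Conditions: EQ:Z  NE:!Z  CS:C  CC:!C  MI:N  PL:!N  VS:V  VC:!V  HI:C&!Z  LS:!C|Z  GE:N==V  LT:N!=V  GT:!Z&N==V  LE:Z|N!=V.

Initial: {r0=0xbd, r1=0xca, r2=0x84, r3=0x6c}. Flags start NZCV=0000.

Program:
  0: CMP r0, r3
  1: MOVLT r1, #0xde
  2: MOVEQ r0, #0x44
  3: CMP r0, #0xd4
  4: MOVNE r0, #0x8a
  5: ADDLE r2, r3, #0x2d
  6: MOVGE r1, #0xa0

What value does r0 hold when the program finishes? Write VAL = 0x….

[0] flags=0011 → (cmp)
[1] flags=0011 LT?T → r1=0xde
[2] flags=0011 EQ?F → skip
[3] flags=1000 → (cmp)
[4] flags=1000 NE?T → r0=0x8a
[5] flags=1000 LE?T → r2=0x99
[6] flags=1000 GE?F → skip

VAL = 0x8a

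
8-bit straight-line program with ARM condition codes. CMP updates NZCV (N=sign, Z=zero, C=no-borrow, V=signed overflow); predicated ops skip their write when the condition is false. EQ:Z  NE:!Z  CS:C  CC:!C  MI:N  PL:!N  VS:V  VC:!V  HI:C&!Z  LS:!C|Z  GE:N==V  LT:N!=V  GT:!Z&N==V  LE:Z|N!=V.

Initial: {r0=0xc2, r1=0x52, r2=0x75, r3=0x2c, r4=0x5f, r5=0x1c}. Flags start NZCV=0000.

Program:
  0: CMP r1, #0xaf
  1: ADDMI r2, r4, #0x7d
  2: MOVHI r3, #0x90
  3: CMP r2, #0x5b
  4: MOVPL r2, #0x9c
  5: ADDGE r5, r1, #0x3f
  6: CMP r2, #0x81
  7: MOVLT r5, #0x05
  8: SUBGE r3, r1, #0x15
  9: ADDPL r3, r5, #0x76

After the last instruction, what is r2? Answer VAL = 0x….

0: ✓ CMP  NZCV=1001
1: ✓ ADDMI  r2←0xdc
2: · MOVHI
3: ✓ CMP  NZCV=1010
4: · MOVPL
5: · ADDGE
6: ✓ CMP  NZCV=0010
7: · MOVLT
8: ✓ SUBGE  r3←0x3d
9: ✓ ADDPL  r3←0x92

VAL = 0xdc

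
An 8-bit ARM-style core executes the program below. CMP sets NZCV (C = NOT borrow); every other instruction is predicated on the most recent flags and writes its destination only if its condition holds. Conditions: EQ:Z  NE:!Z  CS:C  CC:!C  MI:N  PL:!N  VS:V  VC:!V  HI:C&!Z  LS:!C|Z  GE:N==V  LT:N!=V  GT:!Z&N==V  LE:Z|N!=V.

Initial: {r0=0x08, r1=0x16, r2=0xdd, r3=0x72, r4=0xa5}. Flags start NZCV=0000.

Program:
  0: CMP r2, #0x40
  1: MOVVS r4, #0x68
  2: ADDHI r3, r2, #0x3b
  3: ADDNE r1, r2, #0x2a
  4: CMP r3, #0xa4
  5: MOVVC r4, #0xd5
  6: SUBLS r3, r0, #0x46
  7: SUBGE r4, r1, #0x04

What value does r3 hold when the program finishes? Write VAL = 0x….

[0] flags=1010 → (cmp)
[1] flags=1010 VS?F → skip
[2] flags=1010 HI?T → r3=0x18
[3] flags=1010 NE?T → r1=0x07
[4] flags=0000 → (cmp)
[5] flags=0000 VC?T → r4=0xd5
[6] flags=0000 LS?T → r3=0xc2
[7] flags=0000 GE?T → r4=0x03

VAL = 0xc2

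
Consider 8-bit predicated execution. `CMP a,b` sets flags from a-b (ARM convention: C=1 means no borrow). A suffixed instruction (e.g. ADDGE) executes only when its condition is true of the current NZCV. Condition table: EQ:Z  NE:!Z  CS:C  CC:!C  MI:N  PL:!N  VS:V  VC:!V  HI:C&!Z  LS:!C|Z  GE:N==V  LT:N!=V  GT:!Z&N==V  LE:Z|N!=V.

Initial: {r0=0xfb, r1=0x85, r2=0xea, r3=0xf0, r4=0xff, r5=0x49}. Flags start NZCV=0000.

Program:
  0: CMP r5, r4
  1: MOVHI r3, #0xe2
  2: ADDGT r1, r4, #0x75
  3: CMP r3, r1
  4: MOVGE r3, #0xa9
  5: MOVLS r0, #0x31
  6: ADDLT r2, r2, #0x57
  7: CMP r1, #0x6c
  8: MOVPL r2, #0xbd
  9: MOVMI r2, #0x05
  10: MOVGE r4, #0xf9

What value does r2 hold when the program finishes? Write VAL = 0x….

VAL = 0xbd

0: ✓ CMP  NZCV=0000
1: · MOVHI
2: ✓ ADDGT  r1←0x74
3: ✓ CMP  NZCV=0011
4: · MOVGE
5: · MOVLS
6: ✓ ADDLT  r2←0x41
7: ✓ CMP  NZCV=0010
8: ✓ MOVPL  r2←0xbd
9: · MOVMI
10: ✓ MOVGE  r4←0xf9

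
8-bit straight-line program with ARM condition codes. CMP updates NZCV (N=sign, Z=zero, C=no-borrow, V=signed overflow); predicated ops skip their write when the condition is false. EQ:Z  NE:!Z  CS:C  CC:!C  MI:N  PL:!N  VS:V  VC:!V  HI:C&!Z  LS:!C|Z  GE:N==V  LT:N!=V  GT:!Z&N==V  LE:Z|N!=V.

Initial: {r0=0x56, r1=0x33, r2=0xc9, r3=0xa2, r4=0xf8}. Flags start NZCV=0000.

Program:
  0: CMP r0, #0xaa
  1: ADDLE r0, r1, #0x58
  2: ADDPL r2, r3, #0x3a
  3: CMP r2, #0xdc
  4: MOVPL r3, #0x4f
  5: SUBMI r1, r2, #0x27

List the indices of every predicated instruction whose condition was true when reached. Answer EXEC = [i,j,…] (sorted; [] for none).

EXEC = [5]

0: ✓ CMP  NZCV=1001
1: · ADDLE
2: · ADDPL
3: ✓ CMP  NZCV=1000
4: · MOVPL
5: ✓ SUBMI  r1←0xa2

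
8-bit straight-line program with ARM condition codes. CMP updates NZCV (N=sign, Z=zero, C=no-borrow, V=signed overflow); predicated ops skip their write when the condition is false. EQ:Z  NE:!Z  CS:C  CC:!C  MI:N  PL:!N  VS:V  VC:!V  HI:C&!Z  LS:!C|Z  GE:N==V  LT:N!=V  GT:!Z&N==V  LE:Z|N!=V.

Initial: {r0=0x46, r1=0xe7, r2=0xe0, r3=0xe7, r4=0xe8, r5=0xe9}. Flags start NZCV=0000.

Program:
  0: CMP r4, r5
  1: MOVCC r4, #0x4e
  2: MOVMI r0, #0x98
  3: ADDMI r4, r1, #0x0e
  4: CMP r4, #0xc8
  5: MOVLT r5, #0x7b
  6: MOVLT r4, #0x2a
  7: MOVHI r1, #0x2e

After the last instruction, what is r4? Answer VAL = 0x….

[0] flags=1000 → (cmp)
[1] flags=1000 CC?T → r4=0x4e
[2] flags=1000 MI?T → r0=0x98
[3] flags=1000 MI?T → r4=0xf5
[4] flags=0010 → (cmp)
[5] flags=0010 LT?F → skip
[6] flags=0010 LT?F → skip
[7] flags=0010 HI?T → r1=0x2e

VAL = 0xf5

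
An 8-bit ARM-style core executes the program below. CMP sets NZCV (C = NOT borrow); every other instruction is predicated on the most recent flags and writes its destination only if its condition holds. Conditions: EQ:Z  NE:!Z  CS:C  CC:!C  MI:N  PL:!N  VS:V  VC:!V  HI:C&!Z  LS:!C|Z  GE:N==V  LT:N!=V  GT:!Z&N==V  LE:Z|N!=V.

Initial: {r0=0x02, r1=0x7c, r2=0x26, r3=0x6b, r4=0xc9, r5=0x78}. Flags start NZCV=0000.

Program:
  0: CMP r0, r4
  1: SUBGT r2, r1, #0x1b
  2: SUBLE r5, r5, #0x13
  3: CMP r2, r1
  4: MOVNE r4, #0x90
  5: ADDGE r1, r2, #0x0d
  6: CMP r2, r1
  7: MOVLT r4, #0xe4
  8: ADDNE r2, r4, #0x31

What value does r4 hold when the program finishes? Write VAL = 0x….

0: ✓ CMP  NZCV=0000
1: ✓ SUBGT  r2←0x61
2: · SUBLE
3: ✓ CMP  NZCV=1000
4: ✓ MOVNE  r4←0x90
5: · ADDGE
6: ✓ CMP  NZCV=1000
7: ✓ MOVLT  r4←0xe4
8: ✓ ADDNE  r2←0x15

VAL = 0xe4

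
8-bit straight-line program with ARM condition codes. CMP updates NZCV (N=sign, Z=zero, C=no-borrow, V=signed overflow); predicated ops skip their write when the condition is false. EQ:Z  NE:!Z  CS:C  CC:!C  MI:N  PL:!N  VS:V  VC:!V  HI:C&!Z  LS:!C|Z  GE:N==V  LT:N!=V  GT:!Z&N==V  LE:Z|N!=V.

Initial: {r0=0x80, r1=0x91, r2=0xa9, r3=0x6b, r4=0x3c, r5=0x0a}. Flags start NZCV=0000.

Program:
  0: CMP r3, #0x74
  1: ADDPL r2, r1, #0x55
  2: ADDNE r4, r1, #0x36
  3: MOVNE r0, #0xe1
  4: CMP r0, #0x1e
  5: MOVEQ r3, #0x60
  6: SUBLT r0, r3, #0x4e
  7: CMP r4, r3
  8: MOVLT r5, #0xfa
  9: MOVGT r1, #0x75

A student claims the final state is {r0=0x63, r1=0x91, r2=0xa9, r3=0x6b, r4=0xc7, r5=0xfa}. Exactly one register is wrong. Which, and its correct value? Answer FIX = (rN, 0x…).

[0] flags=1000 → (cmp)
[1] flags=1000 PL?F → skip
[2] flags=1000 NE?T → r4=0xc7
[3] flags=1000 NE?T → r0=0xe1
[4] flags=1010 → (cmp)
[5] flags=1010 EQ?F → skip
[6] flags=1010 LT?T → r0=0x1d
[7] flags=0011 → (cmp)
[8] flags=0011 LT?T → r5=0xfa
[9] flags=0011 GT?F → skip

FIX = (r0, 0x1d)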